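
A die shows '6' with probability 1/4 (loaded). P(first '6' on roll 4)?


Geometric: P(X=4) = (1-p)^(k-1)×p = (3/4)^3×1/4 = 27/256

P(X=4) = 27/256 ≈ 10.55%


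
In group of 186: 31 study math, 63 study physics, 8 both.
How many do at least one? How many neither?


|A∪B| = 31+63-8 = 86
Neither = 186-86 = 100

At least one: 86; Neither: 100


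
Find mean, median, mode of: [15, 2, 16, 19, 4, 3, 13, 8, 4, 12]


Sorted: [2, 3, 4, 4, 8, 12, 13, 15, 16, 19]
Mean = 96/10 = 48/5
Median = 10
Freq: {15: 1, 2: 1, 16: 1, 19: 1, 4: 2, 3: 1, 13: 1, 8: 1, 12: 1}
Mode: [4]

Mean=48/5, Median=10, Mode=4


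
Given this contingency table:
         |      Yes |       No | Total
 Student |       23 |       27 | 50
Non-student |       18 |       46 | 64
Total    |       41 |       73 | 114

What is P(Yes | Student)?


P(Yes | Student) = 23/(23+27) = 23/50

P(Yes|Student) = 23/50 ≈ 46.00%


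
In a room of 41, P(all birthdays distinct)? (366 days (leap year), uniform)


P(all different) = Π(366-i)/366 for i=0..40
= (366/366)×(365/366)×...×(326/366)
= 0.097493

P ≈ 0.0975 ≈ 9.75%


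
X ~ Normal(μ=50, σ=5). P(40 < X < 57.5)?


z₁=(40-50)/5=-2.0, z₂=(57.5-50)/5=1.5
P = Φ(1.5) - Φ(-2.0) = 0.933193 - 0.022750 = 0.910443 ≈ 0.9104

P(40 < X < 57.5) ≈ 0.9104


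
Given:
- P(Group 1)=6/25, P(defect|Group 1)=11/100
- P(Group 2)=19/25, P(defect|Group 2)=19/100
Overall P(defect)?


P(B) = Σ P(B|Aᵢ)×P(Aᵢ)
  11/100×6/25 = 33/1250
  19/100×19/25 = 361/2500
Sum = 427/2500

P(defect) = 427/2500 ≈ 17.08%


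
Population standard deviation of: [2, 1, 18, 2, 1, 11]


Mean = 35/6
  (2-35/6)²=529/36
  (1-35/6)²=841/36
  (18-35/6)²=5329/36
  (2-35/6)²=529/36
  (1-35/6)²=841/36
  (11-35/6)²=961/36
Σ(x-μ)² = 1505/6
σ² = (1505/6)/6 = 1505/36

σ = √(1505/36) ≈ 6.4657


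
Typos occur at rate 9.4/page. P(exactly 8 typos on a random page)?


Poisson(λ=9.4): P(X=8) = e^(-λ)×λ^k/k!
= e^(-9.4) × 9.4^8 / 8!
≈ 8.272406556e-05 × 60956893.8541 / 40320 ≈ 0.125065

P(X=8) ≈ 0.125065 ≈ 12.51%


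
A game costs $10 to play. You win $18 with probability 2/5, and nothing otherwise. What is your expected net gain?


E[gain] = (18-10)×2/5 + (-10)×3/5
= 16/5 - 6 = -14/5

Expected net gain = $-14/5 ≈ $-2.80


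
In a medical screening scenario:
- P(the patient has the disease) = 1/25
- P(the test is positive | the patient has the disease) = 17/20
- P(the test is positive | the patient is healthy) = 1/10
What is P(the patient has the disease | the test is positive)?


Using Bayes' theorem:
P(A|B) = P(B|A)·P(A) / P(B)

P(the test is positive) = 17/20 × 1/25 + 1/10 × 24/25
= 17/500 + 12/125 = 13/100

P(the patient has the disease|the test is positive) = (17/500) / (13/100) = 17/65

P(the patient has the disease|the test is positive) = 17/65 ≈ 26.15%


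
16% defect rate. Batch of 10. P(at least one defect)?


P(all good) = (21/25)^10 = 16679880978201/95367431640625
P(≥1 defect) = 78687550662424/95367431640625

P = 78687550662424/95367431640625 ≈ 82.51%


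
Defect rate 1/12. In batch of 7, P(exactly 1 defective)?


Binomial: P(X=1) = C(7,1)×p^1×(1-p)^6
= 7 × 1/12 × 1771561/2985984 = 12400927/35831808

P(X=1) = 12400927/35831808 ≈ 34.61%


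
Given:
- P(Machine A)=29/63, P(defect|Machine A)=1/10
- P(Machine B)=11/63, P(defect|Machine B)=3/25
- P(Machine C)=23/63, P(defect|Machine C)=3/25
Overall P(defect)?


P(B) = Σ P(B|Aᵢ)×P(Aᵢ)
  1/10×29/63 = 29/630
  3/25×11/63 = 11/525
  3/25×23/63 = 23/525
Sum = 349/3150

P(defect) = 349/3150 ≈ 11.08%


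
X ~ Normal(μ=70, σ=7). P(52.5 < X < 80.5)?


z₁=(52.5-70)/7=-2.5, z₂=(80.5-70)/7=1.5
P = Φ(1.5) - Φ(-2.5) = 0.933193 - 0.006210 = 0.926983 ≈ 0.9270

P(52.5 < X < 80.5) ≈ 0.9270


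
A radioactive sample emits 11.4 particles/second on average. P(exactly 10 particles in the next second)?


Poisson(λ=11.4): P(X=10) = e^(-λ)×λ^k/k!
= e^(-11.4) × 11.4^10 / 10!
≈ 1.119548484e-05 × 37072213141.2 / 3628800 ≈ 0.114374

P(X=10) ≈ 0.114374 ≈ 11.44%


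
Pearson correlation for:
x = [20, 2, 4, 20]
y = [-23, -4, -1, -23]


n=4, Σx=46, Σy=-51, Σxy=-932, Σx²=820, Σy²=1075
r = (4×(-932) - 46×(-51))/√((4×820 - 46²)(4×1075 - (-51)²))
= -1382/√(1164×1699) = -1382/√1977636 ≈ -1382/1406.2845 ≈ -0.9827

r ≈ -0.9827


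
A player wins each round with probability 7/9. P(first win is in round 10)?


Geometric: P(X=10) = (1-p)^(k-1)×p = (2/9)^9×7/9 = 3584/3486784401

P(X=10) = 3584/3486784401 ≈ 0.00%


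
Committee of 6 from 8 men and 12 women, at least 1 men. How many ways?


Count by #men:
  1M,5W: C(8,1)×C(12,5)=6336
  2M,4W: C(8,2)×C(12,4)=13860
  3M,3W: C(8,3)×C(12,3)=12320
  4M,2W: C(8,4)×C(12,2)=4620
  5M,1W: C(8,5)×C(12,1)=672
  6M,0W: C(8,6)×C(12,0)=28
Total = 37836

37836


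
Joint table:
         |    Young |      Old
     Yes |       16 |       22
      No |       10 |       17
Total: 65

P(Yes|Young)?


P(Yes|Young) = 16/(16+10) = 16/26 = 8/13

P = 8/13 ≈ 61.54%


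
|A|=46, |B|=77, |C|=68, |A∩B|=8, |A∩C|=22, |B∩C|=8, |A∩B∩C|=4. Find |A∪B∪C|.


|A∪B∪C| = 46+77+68-8-22-8+4 = 157

|A∪B∪C| = 157


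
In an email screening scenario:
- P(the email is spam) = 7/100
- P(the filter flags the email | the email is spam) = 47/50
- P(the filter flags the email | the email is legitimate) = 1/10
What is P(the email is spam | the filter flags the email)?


Using Bayes' theorem:
P(A|B) = P(B|A)·P(A) / P(B)

P(the filter flags the email) = 47/50 × 7/100 + 1/10 × 93/100
= 329/5000 + 93/1000 = 397/2500

P(the email is spam|the filter flags the email) = (329/5000) / (397/2500) = 329/794

P(the email is spam|the filter flags the email) = 329/794 ≈ 41.44%


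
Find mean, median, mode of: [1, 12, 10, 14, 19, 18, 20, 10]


Sorted: [1, 10, 10, 12, 14, 18, 19, 20]
Mean = 104/8 = 13
Median = 13
Freq: {1: 1, 12: 1, 10: 2, 14: 1, 19: 1, 18: 1, 20: 1}
Mode: [10]

Mean=13, Median=13, Mode=10


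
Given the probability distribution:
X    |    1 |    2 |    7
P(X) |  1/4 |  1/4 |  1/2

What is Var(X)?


E[X] = 17/4
E[X²] = 103/4
Var(X) = E[X²] - (E[X])² = 103/4 - 289/16 = 123/16

Var(X) = 123/16 ≈ 7.6875


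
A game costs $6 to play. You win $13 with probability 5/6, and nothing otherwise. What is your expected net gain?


E[gain] = (13-6)×5/6 + (-6)×1/6
= 35/6 - 1 = 29/6

Expected net gain = $29/6 ≈ $4.83


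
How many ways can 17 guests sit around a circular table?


Circular arrangements of 17 distinct objects: fix one position to break rotational symmetry.
(n-1)! = 16! = 20922789888000

20922789888000


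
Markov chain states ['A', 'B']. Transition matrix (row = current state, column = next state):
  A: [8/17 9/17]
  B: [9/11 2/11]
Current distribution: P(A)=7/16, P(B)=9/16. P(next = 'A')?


P(next=A) = Σᵢ P(now=i)×P(i→A)
= 7/16×8/17 + 9/16×9/11
= 7/34 + 81/176 = 1993/2992

P = 1993/2992 ≈ 0.6661


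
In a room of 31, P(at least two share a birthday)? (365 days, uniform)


P(all different) = Π(365-i)/365 for i=0..30
= 0.269545
P(match) = 1 - 0.269545 = 0.730455

P ≈ 0.7305 ≈ 73.05%


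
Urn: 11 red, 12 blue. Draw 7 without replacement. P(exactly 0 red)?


Hypergeometric: C(11,0)×C(12,7)/C(23,7)
= 1×792/245157 = 24/7429

P(X=0) = 24/7429 ≈ 0.32%


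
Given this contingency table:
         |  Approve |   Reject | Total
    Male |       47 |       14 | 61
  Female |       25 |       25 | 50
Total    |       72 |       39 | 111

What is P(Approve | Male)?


P(Approve | Male) = 47/(47+14) = 47/61

P(Approve|Male) = 47/61 ≈ 77.05%


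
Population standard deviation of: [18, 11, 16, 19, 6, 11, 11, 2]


Mean = 94/8 = 47/4
  (18-47/4)²=625/16
  (11-47/4)²=9/16
  (16-47/4)²=289/16
  (19-47/4)²=841/16
  (6-47/4)²=529/16
  (11-47/4)²=9/16
  (11-47/4)²=9/16
  (2-47/4)²=1521/16
Σ(x-μ)² = 479/2
σ² = (479/2)/8 = 479/16

σ = √(479/16) ≈ 5.4715


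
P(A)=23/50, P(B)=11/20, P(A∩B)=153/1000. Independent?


P(A)×P(B) = 253/1000
P(A∩B) = 153/1000
Not equal → NOT independent

No, not independent


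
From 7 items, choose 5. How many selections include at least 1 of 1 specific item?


Complement: C(7,5) - C(6,5) = 21 - 6 = 15

15


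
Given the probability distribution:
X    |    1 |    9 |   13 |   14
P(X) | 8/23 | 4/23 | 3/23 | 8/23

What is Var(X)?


E[X] = 195/23
E[X²] = 2407/23
Var(X) = E[X²] - (E[X])² = 2407/23 - 38025/529 = 17336/529

Var(X) = 17336/529 ≈ 32.7713


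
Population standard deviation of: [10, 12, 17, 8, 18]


Mean = 65/5 = 13
  (10-13)²=9
  (12-13)²=1
  (17-13)²=16
  (8-13)²=25
  (18-13)²=25
Σ(x-μ)² = 76
σ² = 76/5

σ = √(76/5) ≈ 3.8987


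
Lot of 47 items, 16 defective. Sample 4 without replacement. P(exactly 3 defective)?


Hypergeometric: C(16,3)×C(31,1)/C(47,4)
= 560×31/178365 = 3472/35673

P(X=3) = 3472/35673 ≈ 9.73%


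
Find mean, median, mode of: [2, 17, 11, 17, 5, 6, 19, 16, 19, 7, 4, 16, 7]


Sorted: [2, 4, 5, 6, 7, 7, 11, 16, 16, 17, 17, 19, 19]
Mean = 146/13
Median = 11
Freq: {2: 1, 17: 2, 11: 1, 5: 1, 6: 1, 19: 2, 16: 2, 7: 2, 4: 1}
Mode: [7, 16, 17, 19]

Mean=146/13, Median=11, Mode=[7, 16, 17, 19]


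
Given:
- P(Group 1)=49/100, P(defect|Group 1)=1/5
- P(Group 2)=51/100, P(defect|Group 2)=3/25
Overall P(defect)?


P(B) = Σ P(B|Aᵢ)×P(Aᵢ)
  1/5×49/100 = 49/500
  3/25×51/100 = 153/2500
Sum = 199/1250

P(defect) = 199/1250 ≈ 15.92%


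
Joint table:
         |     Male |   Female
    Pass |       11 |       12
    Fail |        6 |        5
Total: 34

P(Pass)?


P(Pass) = (11+12)/34 = 23/34

P(Pass) = 23/34 ≈ 67.65%


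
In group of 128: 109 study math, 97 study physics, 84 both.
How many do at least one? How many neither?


|A∪B| = 109+97-84 = 122
Neither = 128-122 = 6

At least one: 122; Neither: 6


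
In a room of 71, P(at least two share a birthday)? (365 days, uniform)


P(all different) = Π(365-i)/365 for i=0..70
= 0.000679
P(match) = 1 - 0.000679 = 0.999321

P ≈ 0.9993 ≈ 99.93%


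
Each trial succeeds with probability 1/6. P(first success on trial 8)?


Geometric: P(X=8) = (1-p)^(k-1)×p = (5/6)^7×1/6 = 78125/1679616

P(X=8) = 78125/1679616 ≈ 4.65%


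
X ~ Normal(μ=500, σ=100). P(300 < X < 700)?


z₁=(300-500)/100=-2.0, z₂=(700-500)/100=2.0
P = Φ(2.0) - Φ(-2.0) = 0.977250 - 0.022750 = 0.954500 ≈ 0.9545

P(300 < X < 700) ≈ 0.9545


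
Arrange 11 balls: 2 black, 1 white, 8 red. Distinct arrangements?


11!/(2!×1!×8!) = 495

495


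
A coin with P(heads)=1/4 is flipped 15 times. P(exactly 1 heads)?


Binomial: P(X=1) = C(15,1)×p^1×(1-p)^14
= 15 × 1/4 × 4782969/268435456 = 71744535/1073741824

P(X=1) = 71744535/1073741824 ≈ 6.68%


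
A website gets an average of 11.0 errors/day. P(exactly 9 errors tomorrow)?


Poisson(λ=11.0): P(X=9) = e^(-λ)×λ^k/k!
= e^(-11.0) × 11.0^9 / 9!
≈ 1.670170079e-05 × 2357947691 / 362880 ≈ 0.108526

P(X=9) ≈ 0.108526 ≈ 10.85%


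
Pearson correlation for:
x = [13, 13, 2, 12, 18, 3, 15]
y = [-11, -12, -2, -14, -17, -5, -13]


n=7, Σx=76, Σy=-74, Σxy=-987, Σx²=1044, Σy²=948
r = (7×(-987) - 76×(-74))/√((7×1044 - 76²)(7×948 - (-74)²))
= -1285/√(1532×1160) = -1285/√1777120 ≈ -1285/1333.0866 ≈ -0.9639

r ≈ -0.9639


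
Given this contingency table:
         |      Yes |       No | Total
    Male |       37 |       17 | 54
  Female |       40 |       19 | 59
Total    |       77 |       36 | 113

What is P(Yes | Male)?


P(Yes | Male) = 37/(37+17) = 37/54

P(Yes|Male) = 37/54 ≈ 68.52%


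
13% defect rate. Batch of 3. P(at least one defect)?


P(all good) = (87/100)^3 = 658503/1000000
P(≥1 defect) = 341497/1000000

P = 341497/1000000 ≈ 34.15%


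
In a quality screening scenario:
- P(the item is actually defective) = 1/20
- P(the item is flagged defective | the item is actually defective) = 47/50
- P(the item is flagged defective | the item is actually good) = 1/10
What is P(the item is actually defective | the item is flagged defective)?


Using Bayes' theorem:
P(A|B) = P(B|A)·P(A) / P(B)

P(the item is flagged defective) = 47/50 × 1/20 + 1/10 × 19/20
= 47/1000 + 19/200 = 71/500

P(the item is actually defective|the item is flagged defective) = (47/1000) / (71/500) = 47/142

P(the item is actually defective|the item is flagged defective) = 47/142 ≈ 33.10%


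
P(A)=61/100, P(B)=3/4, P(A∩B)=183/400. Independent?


P(A)×P(B) = 183/400
P(A∩B) = 183/400
Equal ✓ → Independent

Yes, independent


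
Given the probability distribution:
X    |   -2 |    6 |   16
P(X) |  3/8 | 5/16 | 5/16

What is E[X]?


E[X] = Σ x·P(X=x)
= (-2)×(3/8) + (6)×(5/16) + (16)×(5/16)
= 49/8

E[X] = 49/8


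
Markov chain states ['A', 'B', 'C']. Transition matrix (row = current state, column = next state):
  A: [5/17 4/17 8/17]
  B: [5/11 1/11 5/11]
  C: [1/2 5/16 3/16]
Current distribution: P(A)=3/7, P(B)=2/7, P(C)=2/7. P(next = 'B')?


P(next=B) = Σᵢ P(now=i)×P(i→B)
= 3/7×4/17 + 2/7×1/11 + 2/7×5/16
= 12/119 + 2/77 + 5/56 = 2263/10472

P = 2263/10472 ≈ 0.2161


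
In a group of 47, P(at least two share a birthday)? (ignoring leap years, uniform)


P(all different) = Π(365-i)/365 for i=0..46
= 0.045226
P(match) = 1 - 0.045226 = 0.954774

P ≈ 0.9548 ≈ 95.48%


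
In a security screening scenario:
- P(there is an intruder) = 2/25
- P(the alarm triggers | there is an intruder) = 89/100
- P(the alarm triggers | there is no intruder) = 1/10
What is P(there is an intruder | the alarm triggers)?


Using Bayes' theorem:
P(A|B) = P(B|A)·P(A) / P(B)

P(the alarm triggers) = 89/100 × 2/25 + 1/10 × 23/25
= 89/1250 + 23/250 = 102/625

P(there is an intruder|the alarm triggers) = (89/1250) / (102/625) = 89/204

P(there is an intruder|the alarm triggers) = 89/204 ≈ 43.63%


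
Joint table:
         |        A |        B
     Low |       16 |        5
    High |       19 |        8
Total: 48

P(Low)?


P(Low) = (16+5)/48 = 21/48 = 7/16

P(Low) = 7/16 ≈ 43.75%


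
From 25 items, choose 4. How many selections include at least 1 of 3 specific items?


Complement: C(25,4) - C(22,4) = 12650 - 7315 = 5335

5335


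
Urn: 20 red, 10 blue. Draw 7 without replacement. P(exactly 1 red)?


Hypergeometric: C(20,1)×C(10,6)/C(30,7)
= 20×210/2035800 = 7/3393

P(X=1) = 7/3393 ≈ 0.21%


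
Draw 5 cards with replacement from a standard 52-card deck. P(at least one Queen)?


P(not a Queen) = 48/52 = 12/13
P(none in 5 draws) = (12/13)^5 = 248832/371293
P(≥1 Queen) = 1 - 248832/371293 = 122461/371293

P = 122461/371293 ≈ 32.98%


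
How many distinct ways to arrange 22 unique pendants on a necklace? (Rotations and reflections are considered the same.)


Free circular arrangements: rotations and reflections both identified.
(n-1)!/2 = 21!/2 = 51090942171709440000/2 = 25545471085854720000

25545471085854720000


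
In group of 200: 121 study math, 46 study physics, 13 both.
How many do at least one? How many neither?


|A∪B| = 121+46-13 = 154
Neither = 200-154 = 46

At least one: 154; Neither: 46


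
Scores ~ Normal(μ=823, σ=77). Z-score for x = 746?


z = (x - μ)/σ = (746 - 823)/77 = -1.0

z = -1.0


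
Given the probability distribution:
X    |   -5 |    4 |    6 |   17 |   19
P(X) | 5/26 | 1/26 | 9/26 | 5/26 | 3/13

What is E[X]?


E[X] = Σ x·P(X=x)
= (-5)×(5/26) + (4)×(1/26) + (6)×(9/26) + (17)×(5/26) + (19)×(3/13)
= 116/13

E[X] = 116/13


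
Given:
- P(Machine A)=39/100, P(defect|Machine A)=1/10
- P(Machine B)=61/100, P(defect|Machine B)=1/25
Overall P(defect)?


P(B) = Σ P(B|Aᵢ)×P(Aᵢ)
  1/10×39/100 = 39/1000
  1/25×61/100 = 61/2500
Sum = 317/5000

P(defect) = 317/5000 ≈ 6.34%


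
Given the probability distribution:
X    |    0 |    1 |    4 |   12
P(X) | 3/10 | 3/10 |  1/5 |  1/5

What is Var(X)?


E[X] = 7/2
E[X²] = 323/10
Var(X) = E[X²] - (E[X])² = 323/10 - 49/4 = 401/20

Var(X) = 401/20 ≈ 20.0500


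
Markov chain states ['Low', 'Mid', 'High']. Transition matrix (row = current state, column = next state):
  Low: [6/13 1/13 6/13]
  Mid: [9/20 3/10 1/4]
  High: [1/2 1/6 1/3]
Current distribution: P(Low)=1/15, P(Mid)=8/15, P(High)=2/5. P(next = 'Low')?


P(next=Low) = Σᵢ P(now=i)×P(i→Low)
= 1/15×6/13 + 8/15×9/20 + 2/5×1/2
= 2/65 + 6/25 + 1/5 = 153/325

P = 153/325 ≈ 0.4708


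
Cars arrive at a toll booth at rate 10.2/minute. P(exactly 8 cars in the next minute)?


Poisson(λ=10.2): P(X=8) = e^(-λ)×λ^k/k!
= e^(-10.2) × 10.2^8 / 8!
≈ 3.717031868e-05 × 117165938.1 / 40320 ≈ 0.108013

P(X=8) ≈ 0.108013 ≈ 10.80%


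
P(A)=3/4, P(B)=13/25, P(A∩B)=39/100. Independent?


P(A)×P(B) = 39/100
P(A∩B) = 39/100
Equal ✓ → Independent

Yes, independent


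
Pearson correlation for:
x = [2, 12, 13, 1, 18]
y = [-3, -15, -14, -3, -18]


n=5, Σx=46, Σy=-53, Σxy=-695, Σx²=642, Σy²=763
r = (5×(-695) - 46×(-53))/√((5×642 - 46²)(5×763 - (-53)²))
= -1037/√(1094×1006) = -1037/√1100564 ≈ -1037/1049.0777 ≈ -0.9885

r ≈ -0.9885


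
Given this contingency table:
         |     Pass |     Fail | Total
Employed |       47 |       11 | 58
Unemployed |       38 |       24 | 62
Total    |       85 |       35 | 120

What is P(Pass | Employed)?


P(Pass | Employed) = 47/(47+11) = 47/58

P(Pass|Employed) = 47/58 ≈ 81.03%


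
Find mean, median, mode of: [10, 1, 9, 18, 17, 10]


Sorted: [1, 9, 10, 10, 17, 18]
Mean = 65/6
Median = 10
Freq: {10: 2, 1: 1, 9: 1, 18: 1, 17: 1}
Mode: [10]

Mean=65/6, Median=10, Mode=10


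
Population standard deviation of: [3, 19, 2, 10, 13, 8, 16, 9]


Mean = 80/8 = 10
  (3-10)²=49
  (19-10)²=81
  (2-10)²=64
  (10-10)²=0
  (13-10)²=9
  (8-10)²=4
  (16-10)²=36
  (9-10)²=1
Σ(x-μ)² = 244
σ² = 244/8 = 61/2

σ = √(61/2) ≈ 5.5227


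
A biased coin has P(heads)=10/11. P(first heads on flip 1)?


Geometric: P(X=1) = (1-p)^(k-1)×p = (1/11)^0×10/11 = 10/11

P(X=1) = 10/11 ≈ 90.91%


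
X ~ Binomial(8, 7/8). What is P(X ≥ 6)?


P(X ≥ 6) = Σ P(X=i) for i=6..8
P(X=6) = 823543/4194304
P(X=7) = 823543/2097152
P(X=8) = 5764801/16777216
Sum = 15647317/16777216

P(X ≥ 6) = 15647317/16777216 ≈ 93.27%


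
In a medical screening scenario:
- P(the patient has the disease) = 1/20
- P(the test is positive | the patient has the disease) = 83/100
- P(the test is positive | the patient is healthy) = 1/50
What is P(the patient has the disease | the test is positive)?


Using Bayes' theorem:
P(A|B) = P(B|A)·P(A) / P(B)

P(the test is positive) = 83/100 × 1/20 + 1/50 × 19/20
= 83/2000 + 19/1000 = 121/2000

P(the patient has the disease|the test is positive) = (83/2000) / (121/2000) = 83/121

P(the patient has the disease|the test is positive) = 83/121 ≈ 68.60%


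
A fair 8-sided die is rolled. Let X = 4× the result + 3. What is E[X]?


E[die] = (1+8)/2 = 9/2
E[X] = 4×9/2 + 3 = 21

E[X] = 21


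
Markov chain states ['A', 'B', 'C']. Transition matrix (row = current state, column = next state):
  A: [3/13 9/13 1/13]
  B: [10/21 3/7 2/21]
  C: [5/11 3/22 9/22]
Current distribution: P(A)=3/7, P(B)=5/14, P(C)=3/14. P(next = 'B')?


P(next=B) = Σᵢ P(now=i)×P(i→B)
= 3/7×9/13 + 5/14×3/7 + 3/14×3/22
= 27/91 + 15/98 + 9/308 = 13425/28028

P = 13425/28028 ≈ 0.4790


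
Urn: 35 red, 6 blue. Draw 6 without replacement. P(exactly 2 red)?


Hypergeometric: C(35,2)×C(6,4)/C(41,6)
= 595×15/4496388 = 2975/1498796

P(X=2) = 2975/1498796 ≈ 0.20%


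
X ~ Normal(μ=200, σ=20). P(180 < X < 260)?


z₁=(180-200)/20=-1.0, z₂=(260-200)/20=3.0
P = Φ(3.0) - Φ(-1.0) = 0.998650 - 0.158655 = 0.839995 ≈ 0.8400

P(180 < X < 260) ≈ 0.8400


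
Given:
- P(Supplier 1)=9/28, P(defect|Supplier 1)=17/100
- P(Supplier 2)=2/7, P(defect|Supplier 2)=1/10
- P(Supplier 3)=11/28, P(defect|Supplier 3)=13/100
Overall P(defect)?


P(B) = Σ P(B|Aᵢ)×P(Aᵢ)
  17/100×9/28 = 153/2800
  1/10×2/7 = 1/35
  13/100×11/28 = 143/2800
Sum = 47/350

P(defect) = 47/350 ≈ 13.43%


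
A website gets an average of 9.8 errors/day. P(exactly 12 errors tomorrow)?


Poisson(λ=9.8): P(X=12) = e^(-λ)×λ^k/k!
= e^(-9.8) × 9.8^12 / 12!
≈ 5.545159943e-05 × 784716723735 / 479001600 ≈ 0.090843

P(X=12) ≈ 0.090843 ≈ 9.08%


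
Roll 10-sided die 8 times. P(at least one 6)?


P(no 6)^8 = (9/10)^8 = 43046721/100000000
P(≥1) = 1 - 43046721/100000000 = 56953279/100000000

P = 56953279/100000000 ≈ 56.95%


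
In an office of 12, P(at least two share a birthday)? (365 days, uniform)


P(all different) = Π(365-i)/365 for i=0..11
= 0.832975
P(match) = 1 - 0.832975 = 0.167025

P ≈ 0.1670 ≈ 16.70%


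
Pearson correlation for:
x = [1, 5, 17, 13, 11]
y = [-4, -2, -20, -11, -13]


n=5, Σx=47, Σy=-50, Σxy=-640, Σx²=605, Σy²=710
r = (5×(-640) - 47×(-50))/√((5×605 - 47²)(5×710 - (-50)²))
= -850/√(816×1050) = -850/√856800 ≈ -850/925.6349 ≈ -0.9183

r ≈ -0.9183


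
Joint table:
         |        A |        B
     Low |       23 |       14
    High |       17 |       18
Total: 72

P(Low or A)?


P(Low∨A) = P(Low) + P(A) - P(Low∧A)
= (37 + 40 - 23)/72 = 54/72 = 3/4

P = 3/4 ≈ 75.00%


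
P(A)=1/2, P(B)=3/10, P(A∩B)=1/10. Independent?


P(A)×P(B) = 3/20
P(A∩B) = 1/10
Not equal → NOT independent

No, not independent


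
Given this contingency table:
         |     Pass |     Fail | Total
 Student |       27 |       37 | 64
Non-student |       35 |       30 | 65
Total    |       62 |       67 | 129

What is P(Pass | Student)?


P(Pass | Student) = 27/(27+37) = 27/64

P(Pass|Student) = 27/64 ≈ 42.19%


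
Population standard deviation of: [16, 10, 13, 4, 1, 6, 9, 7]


Mean = 66/8 = 33/4
  (16-33/4)²=961/16
  (10-33/4)²=49/16
  (13-33/4)²=361/16
  (4-33/4)²=289/16
  (1-33/4)²=841/16
  (6-33/4)²=81/16
  (9-33/4)²=9/16
  (7-33/4)²=25/16
Σ(x-μ)² = 327/2
σ² = (327/2)/8 = 327/16

σ = √(327/16) ≈ 4.5208


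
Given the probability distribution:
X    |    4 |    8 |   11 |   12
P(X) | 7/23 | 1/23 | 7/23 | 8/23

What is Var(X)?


E[X] = 209/23
E[X²] = 2175/23
Var(X) = E[X²] - (E[X])² = 2175/23 - 43681/529 = 6344/529

Var(X) = 6344/529 ≈ 11.9924


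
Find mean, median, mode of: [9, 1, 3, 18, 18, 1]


Sorted: [1, 1, 3, 9, 18, 18]
Mean = 50/6 = 25/3
Median = 6
Freq: {9: 1, 1: 2, 3: 1, 18: 2}
Mode: [1, 18]

Mean=25/3, Median=6, Mode=[1, 18]


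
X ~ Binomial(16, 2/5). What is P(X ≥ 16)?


P(X ≥ 16) = Σ P(X=i) for i=16..16
P(X=16) = 65536/152587890625
Sum = 65536/152587890625

P(X ≥ 16) = 65536/152587890625 ≈ 0.00%


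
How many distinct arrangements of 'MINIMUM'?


Letters: 7, freq: {'M': 3, 'I': 2, 'N': 1, 'U': 1}
7!/(3!×2!×1!×1!) = 5040/12 = 420

420


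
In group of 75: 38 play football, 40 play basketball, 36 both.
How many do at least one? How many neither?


|A∪B| = 38+40-36 = 42
Neither = 75-42 = 33

At least one: 42; Neither: 33


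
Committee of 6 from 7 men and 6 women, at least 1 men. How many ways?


Count by #men:
  1M,5W: C(7,1)×C(6,5)=42
  2M,4W: C(7,2)×C(6,4)=315
  3M,3W: C(7,3)×C(6,3)=700
  4M,2W: C(7,4)×C(6,2)=525
  5M,1W: C(7,5)×C(6,1)=126
  6M,0W: C(7,6)×C(6,0)=7
Total = 1715

1715


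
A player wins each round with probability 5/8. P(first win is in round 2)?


Geometric: P(X=2) = (1-p)^(k-1)×p = (3/8)^1×5/8 = 15/64

P(X=2) = 15/64 ≈ 23.44%


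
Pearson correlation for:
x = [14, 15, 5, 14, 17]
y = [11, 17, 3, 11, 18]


n=5, Σx=65, Σy=60, Σxy=884, Σx²=931, Σy²=864
r = (5×884 - 65×60)/√((5×931 - 65²)(5×864 - 60²))
= 520/√(430×720) = 520/√309600 ≈ 520/556.4171 ≈ 0.9346

r ≈ 0.9346


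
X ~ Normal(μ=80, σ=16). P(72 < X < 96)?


z₁=(72-80)/16=-0.5, z₂=(96-80)/16=1.0
P = Φ(1.0) - Φ(-0.5) = 0.841345 - 0.308538 = 0.532807 ≈ 0.5328

P(72 < X < 96) ≈ 0.5328


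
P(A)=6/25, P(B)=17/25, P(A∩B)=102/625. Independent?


P(A)×P(B) = 102/625
P(A∩B) = 102/625
Equal ✓ → Independent

Yes, independent


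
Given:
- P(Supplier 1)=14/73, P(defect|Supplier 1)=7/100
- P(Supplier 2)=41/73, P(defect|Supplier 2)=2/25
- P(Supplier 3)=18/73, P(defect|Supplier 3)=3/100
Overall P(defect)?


P(B) = Σ P(B|Aᵢ)×P(Aᵢ)
  7/100×14/73 = 49/3650
  2/25×41/73 = 82/1825
  3/100×18/73 = 27/3650
Sum = 24/365

P(defect) = 24/365 ≈ 6.58%


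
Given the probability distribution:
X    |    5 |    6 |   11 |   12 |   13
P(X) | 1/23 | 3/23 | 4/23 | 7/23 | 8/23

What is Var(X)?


E[X] = 255/23
E[X²] = 2977/23
Var(X) = E[X²] - (E[X])² = 2977/23 - 65025/529 = 3446/529

Var(X) = 3446/529 ≈ 6.5142


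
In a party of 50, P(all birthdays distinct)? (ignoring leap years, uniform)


P(all different) = Π(365-i)/365 for i=0..49
= (365/365)×(364/365)×...×(316/365)
= 0.029626

P ≈ 0.0296 ≈ 2.96%


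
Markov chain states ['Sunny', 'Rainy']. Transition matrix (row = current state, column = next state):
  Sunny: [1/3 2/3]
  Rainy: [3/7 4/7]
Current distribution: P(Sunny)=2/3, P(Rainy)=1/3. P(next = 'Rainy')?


P(next=Rainy) = Σᵢ P(now=i)×P(i→Rainy)
= 2/3×2/3 + 1/3×4/7
= 4/9 + 4/21 = 40/63

P = 40/63 ≈ 0.6349


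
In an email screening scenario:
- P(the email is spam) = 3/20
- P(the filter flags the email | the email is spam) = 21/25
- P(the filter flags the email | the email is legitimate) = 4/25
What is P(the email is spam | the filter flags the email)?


Using Bayes' theorem:
P(A|B) = P(B|A)·P(A) / P(B)

P(the filter flags the email) = 21/25 × 3/20 + 4/25 × 17/20
= 63/500 + 17/125 = 131/500

P(the email is spam|the filter flags the email) = (63/500) / (131/500) = 63/131

P(the email is spam|the filter flags the email) = 63/131 ≈ 48.09%


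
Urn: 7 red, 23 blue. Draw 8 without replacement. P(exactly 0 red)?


Hypergeometric: C(7,0)×C(23,8)/C(30,8)
= 1×490314/5852925 = 7106/84825

P(X=0) = 7106/84825 ≈ 8.38%


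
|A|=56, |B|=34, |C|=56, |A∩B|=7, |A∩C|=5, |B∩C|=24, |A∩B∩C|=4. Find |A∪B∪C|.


|A∪B∪C| = 56+34+56-7-5-24+4 = 114

|A∪B∪C| = 114


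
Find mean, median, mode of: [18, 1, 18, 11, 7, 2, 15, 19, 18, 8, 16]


Sorted: [1, 2, 7, 8, 11, 15, 16, 18, 18, 18, 19]
Mean = 133/11
Median = 15
Freq: {18: 3, 1: 1, 11: 1, 7: 1, 2: 1, 15: 1, 19: 1, 8: 1, 16: 1}
Mode: [18]

Mean=133/11, Median=15, Mode=18


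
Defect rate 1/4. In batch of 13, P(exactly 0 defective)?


Binomial: P(X=0) = C(13,0)×p^0×(1-p)^13
= 1 × 1 × 1594323/67108864 = 1594323/67108864

P(X=0) = 1594323/67108864 ≈ 2.38%


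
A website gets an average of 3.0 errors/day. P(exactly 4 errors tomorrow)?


Poisson(λ=3.0): P(X=4) = e^(-λ)×λ^k/k!
= e^(-3.0) × 3.0^4 / 4!
≈ 0.04978706837 × 81 / 24 ≈ 0.168031

P(X=4) ≈ 0.168031 ≈ 16.80%


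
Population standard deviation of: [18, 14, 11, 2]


Mean = 45/4
  (18-45/4)²=729/16
  (14-45/4)²=121/16
  (11-45/4)²=1/16
  (2-45/4)²=1369/16
Σ(x-μ)² = 555/4
σ² = (555/4)/4 = 555/16

σ = √(555/16) ≈ 5.8896


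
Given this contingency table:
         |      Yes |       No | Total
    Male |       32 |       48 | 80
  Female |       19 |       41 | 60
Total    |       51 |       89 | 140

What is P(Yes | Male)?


P(Yes | Male) = 32/(32+48) = 32/80 = 2/5

P(Yes|Male) = 2/5 ≈ 40.00%


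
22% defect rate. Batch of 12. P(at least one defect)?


P(all good) = (39/50)^12 = 12381557655576425121/244140625000000000000
P(≥1 defect) = 231759067344423574879/244140625000000000000

P = 231759067344423574879/244140625000000000000 ≈ 94.93%


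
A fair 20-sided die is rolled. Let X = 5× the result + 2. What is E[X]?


E[die] = (1+20)/2 = 21/2
E[X] = 5×21/2 + 2 = 109/2

E[X] = 109/2


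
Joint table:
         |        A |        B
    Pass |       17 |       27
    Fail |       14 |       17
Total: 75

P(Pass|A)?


P(Pass|A) = 17/(17+14) = 17/31

P = 17/31 ≈ 54.84%


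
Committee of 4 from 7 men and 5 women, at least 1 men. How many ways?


Count by #men:
  1M,3W: C(7,1)×C(5,3)=70
  2M,2W: C(7,2)×C(5,2)=210
  3M,1W: C(7,3)×C(5,1)=175
  4M,0W: C(7,4)×C(5,0)=35
Total = 490

490


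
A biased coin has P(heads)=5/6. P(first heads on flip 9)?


Geometric: P(X=9) = (1-p)^(k-1)×p = (1/6)^8×5/6 = 5/10077696

P(X=9) = 5/10077696 ≈ 0.00%


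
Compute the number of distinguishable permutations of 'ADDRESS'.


Letters: 7, freq: {'A': 1, 'D': 2, 'R': 1, 'E': 1, 'S': 2}
7!/(1!×2!×1!×1!×2!) = 5040/4 = 1260

1260


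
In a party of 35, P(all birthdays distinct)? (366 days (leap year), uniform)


P(all different) = Π(366-i)/366 for i=0..34
= (366/366)×(365/366)×...×(332/366)
= 0.186502

P ≈ 0.1865 ≈ 18.65%


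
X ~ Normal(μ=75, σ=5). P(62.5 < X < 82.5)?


z₁=(62.5-75)/5=-2.5, z₂=(82.5-75)/5=1.5
P = Φ(1.5) - Φ(-2.5) = 0.933193 - 0.006210 = 0.926983 ≈ 0.9270

P(62.5 < X < 82.5) ≈ 0.9270


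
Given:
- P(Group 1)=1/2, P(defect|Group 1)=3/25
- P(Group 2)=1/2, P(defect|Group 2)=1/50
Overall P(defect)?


P(B) = Σ P(B|Aᵢ)×P(Aᵢ)
  3/25×1/2 = 3/50
  1/50×1/2 = 1/100
Sum = 7/100

P(defect) = 7/100 ≈ 7.00%


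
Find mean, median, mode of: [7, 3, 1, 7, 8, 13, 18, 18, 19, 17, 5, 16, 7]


Sorted: [1, 3, 5, 7, 7, 7, 8, 13, 16, 17, 18, 18, 19]
Mean = 139/13
Median = 8
Freq: {7: 3, 3: 1, 1: 1, 8: 1, 13: 1, 18: 2, 19: 1, 17: 1, 5: 1, 16: 1}
Mode: [7]

Mean=139/13, Median=8, Mode=7


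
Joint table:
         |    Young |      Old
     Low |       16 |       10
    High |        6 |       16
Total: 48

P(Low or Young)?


P(Low∨Young) = P(Low) + P(Young) - P(Low∧Young)
= (26 + 22 - 16)/48 = 32/48 = 2/3

P = 2/3 ≈ 66.67%


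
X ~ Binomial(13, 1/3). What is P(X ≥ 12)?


P(X ≥ 12) = Σ P(X=i) for i=12..13
P(X=12) = 26/1594323
P(X=13) = 1/1594323
Sum = 1/59049

P(X ≥ 12) = 1/59049 ≈ 0.00%


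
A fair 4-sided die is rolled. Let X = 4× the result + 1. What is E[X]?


E[die] = (1+4)/2 = 5/2
E[X] = 4×5/2 + 1 = 11

E[X] = 11


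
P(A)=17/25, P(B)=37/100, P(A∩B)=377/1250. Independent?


P(A)×P(B) = 629/2500
P(A∩B) = 377/1250
Not equal → NOT independent

No, not independent


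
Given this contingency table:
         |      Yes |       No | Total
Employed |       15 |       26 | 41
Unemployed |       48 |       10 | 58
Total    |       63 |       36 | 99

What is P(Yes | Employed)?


P(Yes | Employed) = 15/(15+26) = 15/41

P(Yes|Employed) = 15/41 ≈ 36.59%


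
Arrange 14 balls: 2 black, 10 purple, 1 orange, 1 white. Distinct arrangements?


14!/(2!×10!×1!×1!) = 12012

12012


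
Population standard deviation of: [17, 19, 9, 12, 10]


Mean = 67/5
  (17-67/5)²=324/25
  (19-67/5)²=784/25
  (9-67/5)²=484/25
  (12-67/5)²=49/25
  (10-67/5)²=289/25
Σ(x-μ)² = 386/5
σ² = (386/5)/5 = 386/25

σ = √(386/25) ≈ 3.9294


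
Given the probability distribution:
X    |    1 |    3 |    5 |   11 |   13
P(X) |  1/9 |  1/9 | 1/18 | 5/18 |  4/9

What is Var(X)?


E[X] = 86/9
E[X²] = 1001/9
Var(X) = E[X²] - (E[X])² = 1001/9 - 7396/81 = 1613/81

Var(X) = 1613/81 ≈ 19.9136


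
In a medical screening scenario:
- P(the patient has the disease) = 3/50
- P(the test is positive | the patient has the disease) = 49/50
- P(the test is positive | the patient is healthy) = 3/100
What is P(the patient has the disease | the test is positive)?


Using Bayes' theorem:
P(A|B) = P(B|A)·P(A) / P(B)

P(the test is positive) = 49/50 × 3/50 + 3/100 × 47/50
= 147/2500 + 141/5000 = 87/1000

P(the patient has the disease|the test is positive) = (147/2500) / (87/1000) = 98/145

P(the patient has the disease|the test is positive) = 98/145 ≈ 67.59%


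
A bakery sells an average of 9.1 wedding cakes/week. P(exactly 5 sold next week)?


Poisson(λ=9.1): P(X=5) = e^(-λ)×λ^k/k!
= e^(-9.1) × 9.1^5 / 5!
≈ 0.0001116658085 × 62403.21451 / 120 ≈ 0.058069

P(X=5) ≈ 0.058069 ≈ 5.81%


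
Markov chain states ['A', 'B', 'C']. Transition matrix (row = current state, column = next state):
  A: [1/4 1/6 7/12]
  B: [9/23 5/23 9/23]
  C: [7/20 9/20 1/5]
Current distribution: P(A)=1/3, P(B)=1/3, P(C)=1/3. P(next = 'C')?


P(next=C) = Σᵢ P(now=i)×P(i→C)
= 1/3×7/12 + 1/3×9/23 + 1/3×1/5
= 7/36 + 3/23 + 1/15 = 1621/4140

P = 1621/4140 ≈ 0.3915


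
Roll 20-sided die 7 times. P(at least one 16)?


P(no 16)^7 = (19/20)^7 = 893871739/1280000000
P(≥1) = 1 - 893871739/1280000000 = 386128261/1280000000

P = 386128261/1280000000 ≈ 30.17%


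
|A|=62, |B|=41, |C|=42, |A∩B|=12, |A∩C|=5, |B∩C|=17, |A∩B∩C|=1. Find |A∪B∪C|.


|A∪B∪C| = 62+41+42-12-5-17+1 = 112

|A∪B∪C| = 112


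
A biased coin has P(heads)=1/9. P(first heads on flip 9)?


Geometric: P(X=9) = (1-p)^(k-1)×p = (8/9)^8×1/9 = 16777216/387420489

P(X=9) = 16777216/387420489 ≈ 4.33%


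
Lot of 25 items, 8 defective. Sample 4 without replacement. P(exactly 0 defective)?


Hypergeometric: C(8,0)×C(17,4)/C(25,4)
= 1×2380/12650 = 238/1265

P(X=0) = 238/1265 ≈ 18.81%


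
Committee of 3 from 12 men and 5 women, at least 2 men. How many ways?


Count by #men:
  2M,1W: C(12,2)×C(5,1)=330
  3M,0W: C(12,3)×C(5,0)=220
Total = 550

550


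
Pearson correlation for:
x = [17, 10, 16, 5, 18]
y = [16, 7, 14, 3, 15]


n=5, Σx=66, Σy=55, Σxy=851, Σx²=994, Σy²=735
r = (5×851 - 66×55)/√((5×994 - 66²)(5×735 - 55²))
= 625/√(614×650) = 625/√399100 ≈ 625/631.7436 ≈ 0.9893

r ≈ 0.9893


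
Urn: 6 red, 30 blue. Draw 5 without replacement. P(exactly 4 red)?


Hypergeometric: C(6,4)×C(30,1)/C(36,5)
= 15×30/376992 = 25/20944

P(X=4) = 25/20944 ≈ 0.12%


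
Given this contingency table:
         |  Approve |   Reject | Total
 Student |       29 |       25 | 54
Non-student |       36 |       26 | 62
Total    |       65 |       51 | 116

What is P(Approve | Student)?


P(Approve | Student) = 29/(29+25) = 29/54

P(Approve|Student) = 29/54 ≈ 53.70%


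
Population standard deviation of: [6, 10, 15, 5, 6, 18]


Mean = 60/6 = 10
  (6-10)²=16
  (10-10)²=0
  (15-10)²=25
  (5-10)²=25
  (6-10)²=16
  (18-10)²=64
Σ(x-μ)² = 146
σ² = 146/6 = 73/3

σ = √(73/3) ≈ 4.9329


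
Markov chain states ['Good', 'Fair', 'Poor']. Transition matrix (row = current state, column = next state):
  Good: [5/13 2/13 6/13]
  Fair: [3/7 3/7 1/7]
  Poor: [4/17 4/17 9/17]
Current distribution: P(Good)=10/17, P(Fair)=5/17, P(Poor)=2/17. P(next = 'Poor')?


P(next=Poor) = Σᵢ P(now=i)×P(i→Poor)
= 10/17×6/13 + 5/17×1/7 + 2/17×9/17
= 60/221 + 5/119 + 18/289 = 9883/26299

P = 9883/26299 ≈ 0.3758


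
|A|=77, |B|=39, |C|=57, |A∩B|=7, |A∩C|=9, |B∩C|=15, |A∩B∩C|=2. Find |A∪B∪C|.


|A∪B∪C| = 77+39+57-7-9-15+2 = 144

|A∪B∪C| = 144


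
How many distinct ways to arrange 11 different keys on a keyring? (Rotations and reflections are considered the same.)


Free circular arrangements: rotations and reflections both identified.
(n-1)!/2 = 10!/2 = 3628800/2 = 1814400

1814400


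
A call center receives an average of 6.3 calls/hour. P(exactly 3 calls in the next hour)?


Poisson(λ=6.3): P(X=3) = e^(-λ)×λ^k/k!
= e^(-6.3) × 6.3^3 / 3!
≈ 0.001836304777 × 250.047 / 6 ≈ 0.076527

P(X=3) ≈ 0.076527 ≈ 7.65%


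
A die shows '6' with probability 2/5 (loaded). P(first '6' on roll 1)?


Geometric: P(X=1) = (1-p)^(k-1)×p = (3/5)^0×2/5 = 2/5

P(X=1) = 2/5 ≈ 40.00%


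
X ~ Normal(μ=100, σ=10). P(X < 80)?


z = (80-100)/10 = -2.0
P(Z < -2.0) = 0.0228

P(X < 80) ≈ 0.0228


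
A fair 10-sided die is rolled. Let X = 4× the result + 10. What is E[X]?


E[die] = (1+10)/2 = 11/2
E[X] = 4×11/2 + 10 = 32

E[X] = 32


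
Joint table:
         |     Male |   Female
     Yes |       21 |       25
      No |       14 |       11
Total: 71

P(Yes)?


P(Yes) = (21+25)/71 = 46/71

P(Yes) = 46/71 ≈ 64.79%


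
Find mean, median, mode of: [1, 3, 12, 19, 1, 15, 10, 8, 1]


Sorted: [1, 1, 1, 3, 8, 10, 12, 15, 19]
Mean = 70/9
Median = 8
Freq: {1: 3, 3: 1, 12: 1, 19: 1, 15: 1, 10: 1, 8: 1}
Mode: [1]

Mean=70/9, Median=8, Mode=1


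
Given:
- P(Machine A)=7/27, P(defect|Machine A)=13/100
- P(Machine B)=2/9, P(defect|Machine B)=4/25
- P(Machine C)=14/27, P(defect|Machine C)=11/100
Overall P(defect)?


P(B) = Σ P(B|Aᵢ)×P(Aᵢ)
  13/100×7/27 = 91/2700
  4/25×2/9 = 8/225
  11/100×14/27 = 77/1350
Sum = 341/2700

P(defect) = 341/2700 ≈ 12.63%


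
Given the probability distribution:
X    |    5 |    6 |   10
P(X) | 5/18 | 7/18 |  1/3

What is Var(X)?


E[X] = 127/18
E[X²] = 977/18
Var(X) = E[X²] - (E[X])² = 977/18 - 16129/324 = 1457/324

Var(X) = 1457/324 ≈ 4.4969


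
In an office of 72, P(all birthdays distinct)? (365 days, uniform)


P(all different) = Π(365-i)/365 for i=0..71
= (365/365)×(364/365)×...×(294/365)
= 0.000547

P ≈ 0.0005 ≈ 0.05%


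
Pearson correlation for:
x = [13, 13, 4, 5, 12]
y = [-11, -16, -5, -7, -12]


n=5, Σx=47, Σy=-51, Σxy=-550, Σx²=523, Σy²=595
r = (5×(-550) - 47×(-51))/√((5×523 - 47²)(5×595 - (-51)²))
= -353/√(406×374) = -353/√151844 ≈ -353/389.6717 ≈ -0.9059

r ≈ -0.9059


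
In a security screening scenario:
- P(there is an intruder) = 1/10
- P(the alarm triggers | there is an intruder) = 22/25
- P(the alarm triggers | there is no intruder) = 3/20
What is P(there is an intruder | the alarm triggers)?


Using Bayes' theorem:
P(A|B) = P(B|A)·P(A) / P(B)

P(the alarm triggers) = 22/25 × 1/10 + 3/20 × 9/10
= 11/125 + 27/200 = 223/1000

P(there is an intruder|the alarm triggers) = (11/125) / (223/1000) = 88/223

P(there is an intruder|the alarm triggers) = 88/223 ≈ 39.46%


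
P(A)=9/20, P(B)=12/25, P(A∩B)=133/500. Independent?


P(A)×P(B) = 27/125
P(A∩B) = 133/500
Not equal → NOT independent

No, not independent


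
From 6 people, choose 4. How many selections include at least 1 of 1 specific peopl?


Complement: C(6,4) - C(5,4) = 15 - 5 = 10

10


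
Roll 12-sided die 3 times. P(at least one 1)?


P(no 1)^3 = (11/12)^3 = 1331/1728
P(≥1) = 1 - 1331/1728 = 397/1728

P = 397/1728 ≈ 22.97%


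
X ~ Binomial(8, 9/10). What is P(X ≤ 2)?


P(X ≤ 2) = Σ P(X=i) for i=0..2
P(X=0) = 1/100000000
P(X=1) = 9/12500000
P(X=2) = 567/25000000
Sum = 2341/100000000

P(X ≤ 2) = 2341/100000000 ≈ 0.00%


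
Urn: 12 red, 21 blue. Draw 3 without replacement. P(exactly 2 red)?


Hypergeometric: C(12,2)×C(21,1)/C(33,3)
= 66×21/5456 = 63/248

P(X=2) = 63/248 ≈ 25.40%


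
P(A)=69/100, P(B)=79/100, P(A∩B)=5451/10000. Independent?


P(A)×P(B) = 5451/10000
P(A∩B) = 5451/10000
Equal ✓ → Independent

Yes, independent


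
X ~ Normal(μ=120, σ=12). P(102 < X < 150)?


z₁=(102-120)/12=-1.5, z₂=(150-120)/12=2.5
P = Φ(2.5) - Φ(-1.5) = 0.993790 - 0.066807 = 0.926983 ≈ 0.9270

P(102 < X < 150) ≈ 0.9270


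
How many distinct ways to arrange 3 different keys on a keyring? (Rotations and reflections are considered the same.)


Free circular arrangements: rotations and reflections both identified.
(n-1)!/2 = 2!/2 = 2/2 = 1

1


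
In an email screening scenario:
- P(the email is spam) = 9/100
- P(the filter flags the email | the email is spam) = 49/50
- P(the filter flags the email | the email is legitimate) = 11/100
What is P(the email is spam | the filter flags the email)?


Using Bayes' theorem:
P(A|B) = P(B|A)·P(A) / P(B)

P(the filter flags the email) = 49/50 × 9/100 + 11/100 × 91/100
= 441/5000 + 1001/10000 = 1883/10000

P(the email is spam|the filter flags the email) = (441/5000) / (1883/10000) = 126/269

P(the email is spam|the filter flags the email) = 126/269 ≈ 46.84%
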